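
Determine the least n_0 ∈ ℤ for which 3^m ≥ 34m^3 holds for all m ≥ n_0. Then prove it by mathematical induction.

n_0 = 10

At m = 9: 19683 < 24786, so the inequality fails and n_0 ≥ 10. We prove 3^m ≥ 34m^3 for all m ≥ 10.
For the base case m = 10: 3^m = 59049 and 34m^3 = 34000, so 59049 ≥ 34000.
For the inductive step, assume it holds for an arbitrary j ≥ 10, so 3^j ≥ 34j^3.
Then 3^(j + 1) = 3·(3^j) ≥ 3·(34j^3).
Also, for j ≥ 10 we have 3·(34j^3) ≥ 34(j+1)^3, since 3 ≥ (1 + 1/j)^3 for all j ≥ 10.
Combining, 3^(j + 1) ≥ 34(j+1)^3.
Hence, by induction on m, the claim holds for every m ≥ 10.
Hence the smallest such n_0 is 10.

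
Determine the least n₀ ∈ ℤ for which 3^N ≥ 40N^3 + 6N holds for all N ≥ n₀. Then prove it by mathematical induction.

At N = 9: 19683 < 29214, so the inequality fails and n₀ ≥ 10. We prove 3^N ≥ 40N^3 + 6N for all N ≥ 10.
Base case (N = 10): 3^N = 59049 and 40N^3 + 6N = 40060, so 59049 ≥ 40060.
Inductive step: assume the claim holds for N = k, so 3^k ≥ 40k^3 + 6k.
Then 3^(k + 1) = 3·(3^k) ≥ 3·(40k^3 + 6k).
Also, for k ≥ 10 we have 3·(40k^3 + 6k) ≥ 40(k+1)^3 + 6(k+1), since 3·(40k^3 + 6k) − (40(k+1)^3 + 6(k+1)) = 80k^3 - 120k^2 - 108k - 46, which is nonnegative for all k ≥ 10.
Combining, 3^(k + 1) ≥ 40(k+1)^3 + 6(k+1).
This completes the induction.
Hence the smallest such n₀ is 10.

n₀ = 10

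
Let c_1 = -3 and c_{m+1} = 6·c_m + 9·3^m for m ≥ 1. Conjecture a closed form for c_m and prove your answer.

c_m = -3^(m + 1) + 6^m

Computing the first terms: c_1 = -3, c_2 = 9, c_3 = 135. This suggests c_m = -3^(m + 1) + 6^m.
Base case (m = 1): the formula gives -3 = -3 = c_1.
Inductive step: assume the claim holds for m = i, so c_i = -3^(i + 1) + 6^i.
Then c_{i+1} = 6·c_i + 9·3^i = 6·(-3^(i + 1) + 6^i) + 9·3^i = -3^(i + 2) + 6^(i + 1) = -3^((i+1) + 1) + 6^(i+1),
which is the claimed formula at m = i+1.
Hence, by induction on m, the claim holds for every m ≥ 1.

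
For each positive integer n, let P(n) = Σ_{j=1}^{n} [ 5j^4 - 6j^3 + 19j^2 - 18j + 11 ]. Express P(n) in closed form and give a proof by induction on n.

P(n) = n(n^4 + n^3 + 5n^2 - n + 5)

We claim P(n) = n(n^4 + n^3 + 5n^2 - n + 5) for all n ≥ 1.
For the base case n = 1: P(1) = 11, and the closed form gives 11. They agree.
For the inductive step, assume it holds for an arbitrary j ≥ 1, so P(j) = j(j^4 + j^3 + 5j^2 - j + 5).
Then P(j+1) = P(j) + (5j^4 + 14j^3 + 31j^2 + 22j + 11) = (j(j^4 + j^3 + 5j^2 - j + 5)) + (5j^4 + 14j^3 + 31j^2 + 22j + 11).
Simplifying, P(j+1) = (j + 1)(j^4 + 5j^3 + 14j^2 + 16j + 11) = (j+1)((j+1)^4 + (j+1)^3 + 5(j+1)^2 - (j+1) + 5),
which is the closed form with n = j+1.
By induction, the statement is established for all n ≥ 1.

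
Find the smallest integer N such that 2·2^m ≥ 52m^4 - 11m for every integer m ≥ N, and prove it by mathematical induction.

N = 23

At m = 22: 8388608 < 12181070, so the inequality fails and N ≥ 23. We prove 2·2^m ≥ 52m^4 - 11m for all m ≥ 23.
When m = 23: 2·2^m = 16777216 and 52m^4 - 11m = 14551479, so 16777216 ≥ 14551479.
Inductive step: assume the claim holds for m = r, so 2·2^r ≥ 52r^4 - 11r.
Then 2·2^(r + 1) = 2·(2·2^r) ≥ 2·(52r^4 - 11r).
Also, for r ≥ 23 we have 2·(52r^4 - 11r) ≥ 52(r+1)^4 - 11(r+1), since 2·(52r^4 - 11r) − (52(r+1)^4 - 11(r+1)) = 52r^4 - 208r^3 - 312r^2 - 219r - 41, which is nonnegative for all r ≥ 23.
Combining, 2·2^(r + 1) ≥ 52(r+1)^4 - 11(r+1).
By the principle of mathematical induction, the result holds for all m ≥ 23.
Hence the smallest such N is 23.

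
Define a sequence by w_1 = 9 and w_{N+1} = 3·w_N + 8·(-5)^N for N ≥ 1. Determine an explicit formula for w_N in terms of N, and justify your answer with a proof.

w_N = -(-5)^N + 4·3^(N - 1)

Computing the first terms: w_1 = 9, w_2 = -13, w_3 = 161. This suggests w_N = -(-5)^N + 4·3^(N - 1).
Base step (N = 1): the formula gives 9 = 9 = w_1.
For the inductive step, assume it holds for an arbitrary k ≥ 1, so w_k = -(-5)^k + 4·3^(k - 1).
Then w_{k+1} = 3·w_k + 8·(-5)^k = 3·(-(-5)^k + 4·3^(k - 1)) + 8·(-5)^k = -(-5)^(k + 1) + 4·3^k = -(-5)^(k+1) + 4·3^((k+1) - 1),
which is the claimed formula at N = k+1.
This completes the induction.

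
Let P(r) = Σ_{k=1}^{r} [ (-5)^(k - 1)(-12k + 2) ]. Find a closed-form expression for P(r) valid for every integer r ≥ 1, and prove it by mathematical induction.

P(r) = 2(-5)^r·r

We claim P(r) = 2(-5)^r·r for all r ≥ 1.
For the base case r = 1: P(1) = -10, and the closed form gives -10. They agree.
For the inductive step, assume it holds for an arbitrary k ≥ 1, so P(k) = 2(-5)^k·k.
Then P(k+1) = P(k) + ((-5)^k(-12k - 10)) = (2(-5)^k·k) + ((-5)^k(-12k - 10)).
Simplifying, P(k+1) = (-5)^(k + 1)(2k + 2) = 2(-5)^(k+1)·(k+1),
which is the closed form with r = k+1.
By the principle of mathematical induction, the result holds for all r ≥ 1.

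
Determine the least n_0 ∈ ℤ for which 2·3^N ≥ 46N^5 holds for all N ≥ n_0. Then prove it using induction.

At N = 15: 28697814 < 34931250, so the inequality fails and n_0 ≥ 16. We prove 2·3^N ≥ 46N^5 for all N ≥ 16.
Base case (N = 16): 2·3^N = 86093442 and 46N^5 = 48234496, so 86093442 ≥ 48234496.
For the inductive step, assume it holds for an arbitrary r ≥ 16, so 2·3^r ≥ 46r^5.
Then 2·3^(r + 1) = 3·(2·3^r) ≥ 3·(46r^5).
Also, for r ≥ 16 we have 3·(46r^5) ≥ 46(r+1)^5, since 3 ≥ (1 + 1/r)^5 for all r ≥ 16.
Combining, 2·3^(r + 1) ≥ 46(r+1)^5.
Hence, by induction on N, the claim holds for every N ≥ 16.
Hence the smallest such n_0 is 16.

n_0 = 16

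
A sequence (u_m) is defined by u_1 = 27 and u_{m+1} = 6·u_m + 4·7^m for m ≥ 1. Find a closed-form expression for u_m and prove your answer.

u_m = -6^(m - 1) + 4·7^m

Computing the first terms: u_1 = 27, u_2 = 190, u_3 = 1336. This suggests u_m = -6^(m - 1) + 4·7^m.
Base case (m = 1): the formula gives 27 = 27 = u_1.
Inductive step: suppose the statement holds for some j ≥ 1, so u_j = -6^(j - 1) + 4·7^j.
Then u_{j+1} = 6·u_j + 4·7^j = 6·(-6^(j - 1) + 4·7^j) + 4·7^j = -6^j + 4·7^(j + 1) = -6^((j+1) - 1) + 4·7^(j+1),
which is the claimed formula at m = j+1.
By the principle of mathematical induction, the result holds for all m ≥ 1.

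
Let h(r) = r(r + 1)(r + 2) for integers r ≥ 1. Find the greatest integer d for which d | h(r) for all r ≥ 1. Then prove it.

Computing the first values: h(1) = 6 and h(2) = 24; gcd(6, 24) = 6, so d ≤ 6.
We prove 6 | r(r + 1)(r + 2) for all r ≥ 1 by induction on r.
Base step (r = 1): h(1) = 6 = 6·(1), so 6 | h(1).
Suppose the result is true for r = m, i.e. 6 | h(m). Then
h(m+1) − h(m) = (m+1)·(m+2)·(m+3) − m·(m+1)·(m+2) = (m+1)·(m+2)·[(m+3) − m] = 3·(m+1)·(m+2). The product of 2 consecutive integers is divisible by (2)! = 2, so h(m+1) − h(m) is divisible by 3·2 = 6. By the inductive hypothesis 6 | h(m), hence 6 | h(m+1).
By the principle of mathematical induction, the result holds for all r ≥ 1.
Therefore the largest such d is 6.

d = 6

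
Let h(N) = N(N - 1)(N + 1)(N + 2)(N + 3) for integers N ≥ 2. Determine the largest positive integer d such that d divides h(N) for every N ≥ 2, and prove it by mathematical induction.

d = 120

Computing the first values: h(2) = 120 and h(3) = 720; gcd(120, 720) = 120, so d ≤ 120.
We prove 120 | N(N - 1)(N + 1)(N + 2)(N + 3) for all N ≥ 2 by induction on N.
When N = 2: h(2) = 120 = 120·(1), so 120 | h(2).
For the inductive step, assume it holds for an arbitrary m ≥ 2, i.e. 120 | h(m). Then
h(m+1) − h(m) = m·(m+1)·(m+2)·(m+3)·(m+4) − (m-1)·m·(m+1)·(m+2)·(m+3) = m·(m+1)·(m+2)·(m+3)·[(m+4) − (m-1)] = 5·m·(m+1)·(m+2)·(m+3). The product of 4 consecutive integers is divisible by (4)! = 24, so h(m+1) − h(m) is divisible by 5·24 = 120. By the inductive hypothesis 120 | h(m), hence 120 | h(m+1).
This completes the induction.
Therefore the largest such d is 120.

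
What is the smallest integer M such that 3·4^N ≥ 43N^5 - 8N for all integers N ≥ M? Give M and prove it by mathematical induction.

At N = 10: 3145728 < 4299920, so the inequality fails and M ≥ 11. We prove 3·4^N ≥ 43N^5 - 8N for all N ≥ 11.
When N = 11: 3·4^N = 12582912 and 43N^5 - 8N = 6925105, so 12582912 ≥ 6925105.
Inductive step: assume the claim holds for N = p, so 3·4^p ≥ 43p^5 - 8p.
Then 3·4^(p + 1) = 4·(3·4^p) ≥ 4·(43p^5 - 8p).
Also, for p ≥ 11 we have 4·(43p^5 - 8p) ≥ 43(p+1)^5 - 8(p+1), since 4·(43p^5 - 8p) − (43(p+1)^5 - 8(p+1)) = 129p^5 - 215p^4 - 430p^3 - 430p^2 - 239p - 35, which is nonnegative for all p ≥ 11.
Combining, 3·4^(p + 1) ≥ 43(p+1)^5 - 8(p+1).
Hence, by induction on N, the claim holds for every N ≥ 11.
Hence the smallest such M is 11.

M = 11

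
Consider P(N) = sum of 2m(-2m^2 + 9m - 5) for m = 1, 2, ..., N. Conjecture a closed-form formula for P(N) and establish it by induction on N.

P(N) = -N(N + 1)(N^2 - 5N + 2)

We claim P(N) = -N(N + 1)(N^2 - 5N + 2) for all N ≥ 1.
For the base case N = 1: P(1) = 4, and the closed form gives 4. They agree.
For the inductive step, assume it holds for an arbitrary m ≥ 1, so P(m) = m(-m^3 + 4m^2 + 3m - 2).
Then P(m+1) = P(m) + (-4m^3 + 6m^2 + 14m + 4) = (m(-m^3 + 4m^2 + 3m - 2)) + (-4m^3 + 6m^2 + 14m + 4).
Simplifying, P(m+1) = -(m + 1)(m + 2)(m^2 - 3m - 2) = -(m+1)((m+1) + 1)((m+1)^2 - 5(m+1) + 2),
which is the closed form with N = m+1.
By the principle of mathematical induction, the result holds for all N ≥ 1.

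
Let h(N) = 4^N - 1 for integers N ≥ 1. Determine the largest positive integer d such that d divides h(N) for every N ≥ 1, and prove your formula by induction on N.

d = 3

Computing the first values: h(1) = 3 and h(2) = 15; gcd(3, 15) = 3, so d ≤ 3.
We prove 3 | 4^N - 1 for all N ≥ 1 by induction on N.
When N = 1: h(1) = 3 = 3·(1), so 3 | h(1).
For the inductive step, assume it holds for an arbitrary p ≥ 1, i.e. 3 | h(p). Then
4^{p+1} − 1^{p+1} = 4·4^p − 1·1^p = 4·(4^p − 1^p) + (3)·1^p. The first term is divisible by 3 by the inductive hypothesis, and the second term (3)·1^p is divisible by 3 since 3 | 3. Hence 3 | h(p+1).
This completes the induction.
Therefore the largest such d is 3.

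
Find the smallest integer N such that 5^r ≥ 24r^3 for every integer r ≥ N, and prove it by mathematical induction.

At r = 4: 625 < 1536, so the inequality fails and N ≥ 5. We prove 5^r ≥ 24r^3 for all r ≥ 5.
Base step (r = 5): 5^r = 3125 and 24r^3 = 3000, so 3125 ≥ 3000.
Inductive step: assume the claim holds for r = k, so 5^k ≥ 24k^3.
Then 5^(k + 1) = 5·(5^k) ≥ 5·(24k^3).
Also, for k ≥ 5 we have 5·(24k^3) ≥ 24(k+1)^3, since 5 ≥ (1 + 1/k)^3 for all k ≥ 5.
Combining, 5^(k + 1) ≥ 24(k+1)^3.
Hence, by induction on r, the claim holds for every r ≥ 5.
Hence the smallest such N is 5.

N = 5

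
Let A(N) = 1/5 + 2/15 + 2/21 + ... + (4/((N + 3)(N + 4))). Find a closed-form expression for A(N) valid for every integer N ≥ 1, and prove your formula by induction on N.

A(N) = N/(N + 4)

We claim A(N) = N/(N + 4) for all N ≥ 1.
For the base case N = 1: A(1) = 1/5, and the closed form gives 1/5. They agree.
Inductive step: assume the claim holds for N = m, so A(m) = m/(m + 4).
Then A(m+1) = A(m) + (4/((m + 4)(m + 5))) = (m/(m + 4)) + (4/((m + 4)(m + 5))).
Simplifying, A(m+1) = (m + 1)/(m + 5) = (m+1)/((m+1) + 4),
which is the closed form with N = m+1.
By induction, the statement is established for all N ≥ 1.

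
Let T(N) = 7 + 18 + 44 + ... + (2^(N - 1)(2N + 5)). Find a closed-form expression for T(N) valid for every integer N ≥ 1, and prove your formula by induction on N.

We claim T(N) = 2^N(2N + 3) - 3 for all N ≥ 1.
Base case (N = 1): T(1) = 7, and the closed form gives 7. They agree.
Inductive step: suppose the statement holds for some j ≥ 1, so T(j) = 2^j(2j + 3) - 3.
Then T(j+1) = T(j) + (2^j(2j + 7)) = (2^j(2j + 3) - 3) + (2^j(2j + 7)).
Simplifying, T(j+1) = 4·2^j·j + 10·2^j - 3 = 2^(j+1)(2(j+1) + 3) - 3,
which is the closed form with N = j+1.
By the principle of mathematical induction, the result holds for all N ≥ 1.

T(N) = 2^N(2N + 3) - 3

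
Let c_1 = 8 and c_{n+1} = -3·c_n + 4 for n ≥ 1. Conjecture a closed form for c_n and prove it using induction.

Computing the first terms: c_1 = 8, c_2 = -20, c_3 = 64. This suggests c_n = 7(-3)^(n - 1) + 1.
For the base case n = 1: the formula gives 8 = 8 = c_1.
Suppose the result is true for n = i, so c_i = 7(-3)^(i - 1) + 1.
Then c_{i+1} = -3·c_i + 4 = -3·(7(-3)^(i - 1) + 1) + 4 = 7(-3)^i + 1 = 7(-3)^((i+1) - 1) + 1,
which is the claimed formula at n = i+1.
By the principle of mathematical induction, the result holds for all n ≥ 1.

c_n = 7(-3)^(n - 1) + 1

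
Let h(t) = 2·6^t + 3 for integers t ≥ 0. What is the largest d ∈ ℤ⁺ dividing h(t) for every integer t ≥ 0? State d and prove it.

d = 5

Computing the first values: h(0) = 5 and h(1) = 15; gcd(5, 15) = 5, so d ≤ 5.
We prove 5 | 2·6^t + 3 for all t ≥ 0 by induction on t.
For the base case t = 0: h(0) = 5 = 5·(1), so 5 | h(0).
Suppose the result is true for t = p, i.e. 5 | h(p). Then
h(p+1) = 2·6^(p+1) + 3 = 6·(2·6^p + 3) - 15 = 6·h(p) - 15. The first term is divisible by 5 by the inductive hypothesis, and -15 is divisible by 5. Hence 5 | h(p+1).
Hence, by induction on t, the claim holds for every t ≥ 0.
Therefore the largest such d is 5.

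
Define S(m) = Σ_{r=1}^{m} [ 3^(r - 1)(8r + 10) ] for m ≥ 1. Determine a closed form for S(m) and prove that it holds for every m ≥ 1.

We claim S(m) = 3^m(4m + 3) - 3 for all m ≥ 1.
For the base case m = 1: S(1) = 18, and the closed form gives 18. They agree.
Inductive step: assume the claim holds for m = r, so S(r) = 3^r(4r + 3) - 3.
Then S(r+1) = S(r) + (3^r(8r + 18)) = (3^r(4r + 3) - 3) + (3^r(8r + 18)).
Simplifying, S(r+1) = 12·3^r·r + 21·3^r - 3 = 3^(r+1)(4(r+1) + 3) - 3,
which is the closed form with m = r+1.
Hence, by induction on m, the claim holds for every m ≥ 1.

S(m) = 3^m(4m + 3) - 3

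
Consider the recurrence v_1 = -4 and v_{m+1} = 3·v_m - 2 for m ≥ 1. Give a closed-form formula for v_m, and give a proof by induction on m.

v_m = -5·3^(m - 1) + 1

Computing the first terms: v_1 = -4, v_2 = -14, v_3 = -44. This suggests v_m = -5·3^(m - 1) + 1.
For the base case m = 1: the formula gives -4 = -4 = v_1.
For the inductive step, assume it holds for an arbitrary r ≥ 1, so v_r = -5·3^(r - 1) + 1.
Then v_{r+1} = 3·v_r - 2 = 3·(-5·3^(r - 1) + 1) - 2 = -5·3^r + 1 = -5·3^((r+1) - 1) + 1,
which is the claimed formula at m = r+1.
By the principle of mathematical induction, the result holds for all m ≥ 1.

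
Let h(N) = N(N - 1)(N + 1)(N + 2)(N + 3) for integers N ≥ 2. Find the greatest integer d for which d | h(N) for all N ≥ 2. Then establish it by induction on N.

Computing the first values: h(2) = 120 and h(3) = 720; gcd(120, 720) = 120, so d ≤ 120.
We prove 120 | N(N - 1)(N + 1)(N + 2)(N + 3) for all N ≥ 2 by induction on N.
For the base case N = 2: h(2) = 120 = 120·(1), so 120 | h(2).
Inductive step: suppose the statement holds for some m ≥ 2, i.e. 120 | h(m). Then
h(m+1) − h(m) = m·(m+1)·(m+2)·(m+3)·(m+4) − (m-1)·m·(m+1)·(m+2)·(m+3) = m·(m+1)·(m+2)·(m+3)·[(m+4) − (m-1)] = 5·m·(m+1)·(m+2)·(m+3). The product of 4 consecutive integers is divisible by (4)! = 24, so h(m+1) − h(m) is divisible by 5·24 = 120. By the inductive hypothesis 120 | h(m), hence 120 | h(m+1).
This completes the induction.
Therefore the largest such d is 120.

d = 120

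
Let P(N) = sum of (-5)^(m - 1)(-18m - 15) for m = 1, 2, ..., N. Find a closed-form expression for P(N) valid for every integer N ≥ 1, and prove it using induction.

P(N) = 3(-5)^N(N + 1) - 3

We claim P(N) = 3(-5)^N(N + 1) - 3 for all N ≥ 1.
Base case (N = 1): P(1) = -33, and the closed form gives -33. They agree.
Suppose the result is true for N = m, so P(m) = 3(-5)^m(m + 1) - 3.
Then P(m+1) = P(m) + ((-5)^m(-18m - 33)) = (3(-5)^m(m + 1) - 3) + ((-5)^m(-18m - 33)).
Simplifying, P(m+1) = -15(-5)^m·m - 30(-5)^m - 3 = 3(-5)^(m+1)((m+1) + 1) - 3,
which is the closed form with N = m+1.
Hence, by induction on N, the claim holds for every N ≥ 1.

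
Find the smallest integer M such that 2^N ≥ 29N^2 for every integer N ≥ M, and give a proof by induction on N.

At N = 12: 4096 < 4176, so the inequality fails and M ≥ 13. We prove 2^N ≥ 29N^2 for all N ≥ 13.
Base step (N = 13): 2^N = 8192 and 29N^2 = 4901, so 8192 ≥ 4901.
Inductive step: assume the claim holds for N = k, so 2^k ≥ 29k^2.
Then 2^(k + 1) = 2·(2^k) ≥ 2·(29k^2).
Also, for k ≥ 13 we have 2·(29k^2) ≥ 29(k+1)^2, since 2 ≥ (1 + 1/k)^2 for all k ≥ 13.
Combining, 2^(k + 1) ≥ 29(k+1)^2.
By induction, the statement is established for all N ≥ 13.
Hence the smallest such M is 13.

M = 13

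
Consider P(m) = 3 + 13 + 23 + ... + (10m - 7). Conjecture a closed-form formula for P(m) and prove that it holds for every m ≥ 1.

We claim P(m) = m(5m - 2) for all m ≥ 1.
Base step (m = 1): P(1) = 3, and the closed form gives 3. They agree.
Inductive step: assume the claim holds for m = p, so P(p) = p(5p - 2).
Then P(p+1) = P(p) + (10p + 3) = (p(5p - 2)) + (10p + 3).
Simplifying, P(p+1) = (p + 1)(5p + 3) = (p+1)(5(p+1) - 2),
which is the closed form with m = p+1.
This completes the induction.

P(m) = m(5m - 2)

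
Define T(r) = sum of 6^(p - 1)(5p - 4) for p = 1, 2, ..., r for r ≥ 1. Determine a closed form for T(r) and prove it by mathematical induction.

We claim T(r) = 6^r(r - 1) + 1 for all r ≥ 1.
Base case (r = 1): T(1) = 1, and the closed form gives 1. They agree.
Suppose the result is true for r = p, so T(p) = 6^p(p - 1) + 1.
Then T(p+1) = T(p) + (6^p(5p + 1)) = (6^p(p - 1) + 1) + (6^p(5p + 1)).
Simplifying, T(p+1) = 6^(p + 1)p + 1 = 6^(p+1)((p+1) - 1) + 1,
which is the closed form with r = p+1.
Hence, by induction on r, the claim holds for every r ≥ 1.

T(r) = 6^r(r - 1) + 1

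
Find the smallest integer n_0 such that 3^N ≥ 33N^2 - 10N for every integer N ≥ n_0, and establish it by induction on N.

At N = 6: 729 < 1128, so the inequality fails and n_0 ≥ 7. We prove 3^N ≥ 33N^2 - 10N for all N ≥ 7.
For the base case N = 7: 3^N = 2187 and 33N^2 - 10N = 1547, so 2187 ≥ 1547.
For the inductive step, assume it holds for an arbitrary r ≥ 7, so 3^r ≥ 33r^2 - 10r.
Then 3^(r + 1) = 3·(3^r) ≥ 3·(33r^2 - 10r).
Also, for r ≥ 7 we have 3·(33r^2 - 10r) ≥ 33(r+1)^2 - 10(r+1), since 3·(33r^2 - 10r) − (33(r+1)^2 - 10(r+1)) = 66r^2 - 86r - 23, which is nonnegative for all r ≥ 7.
Combining, 3^(r + 1) ≥ 33(r+1)^2 - 10(r+1).
Hence, by induction on N, the claim holds for every N ≥ 7.
Hence the smallest such n_0 is 7.

n_0 = 7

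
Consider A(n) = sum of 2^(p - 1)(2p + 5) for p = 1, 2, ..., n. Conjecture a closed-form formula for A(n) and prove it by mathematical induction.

A(n) = 2^n(2n + 3) - 3

We claim A(n) = 2^n(2n + 3) - 3 for all n ≥ 1.
For the base case n = 1: A(1) = 7, and the closed form gives 7. They agree.
Suppose the result is true for n = p, so A(p) = 2^p(2p + 3) - 3.
Then A(p+1) = A(p) + (2^p(2p + 7)) = (2^p(2p + 3) - 3) + (2^p(2p + 7)).
Simplifying, A(p+1) = 4·2^p·p + 10·2^p - 3 = 2^(p+1)(2(p+1) + 3) - 3,
which is the closed form with n = p+1.
By the principle of mathematical induction, the result holds for all n ≥ 1.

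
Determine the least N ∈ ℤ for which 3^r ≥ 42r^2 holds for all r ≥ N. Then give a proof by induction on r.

At r = 6: 729 < 1512, so the inequality fails and N ≥ 7. We prove 3^r ≥ 42r^2 for all r ≥ 7.
Base case (r = 7): 3^r = 2187 and 42r^2 = 2058, so 2187 ≥ 2058.
Inductive step: assume the claim holds for r = j, so 3^j ≥ 42j^2.
Then 3^(j + 1) = 3·(3^j) ≥ 3·(42j^2).
Also, for j ≥ 7 we have 3·(42j^2) ≥ 42(j+1)^2, since 3 ≥ (1 + 1/j)^2 for all j ≥ 7.
Combining, 3^(j + 1) ≥ 42(j+1)^2.
This completes the induction.
Hence the smallest such N is 7.

N = 7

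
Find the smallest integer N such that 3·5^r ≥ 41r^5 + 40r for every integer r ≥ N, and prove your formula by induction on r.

N = 9

At r = 8: 1171875 < 1343808, so the inequality fails and N ≥ 9. We prove 3·5^r ≥ 41r^5 + 40r for all r ≥ 9.
For the base case r = 9: 3·5^r = 5859375 and 41r^5 + 40r = 2421369, so 5859375 ≥ 2421369.
For the inductive step, assume it holds for an arbitrary m ≥ 9, so 3·5^m ≥ 41m^5 + 40m.
Then 3·5^(m + 1) = 5·(3·5^m) ≥ 5·(41m^5 + 40m).
Also, for m ≥ 9 we have 5·(41m^5 + 40m) ≥ 41(m+1)^5 + 40(m+1), since 5·(41m^5 + 40m) − (41(m+1)^5 + 40(m+1)) = 164m^5 - 205m^4 - 410m^3 - 410m^2 - 45m - 81, which is nonnegative for all m ≥ 9.
Combining, 3·5^(m + 1) ≥ 41(m+1)^5 + 40(m+1).
By the principle of mathematical induction, the result holds for all r ≥ 9.
Hence the smallest such N is 9.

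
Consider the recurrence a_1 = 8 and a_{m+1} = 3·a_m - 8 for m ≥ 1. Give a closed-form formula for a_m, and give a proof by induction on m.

Computing the first terms: a_1 = 8, a_2 = 16, a_3 = 40. This suggests a_m = 4·3^(m - 1) + 4.
For the base case m = 1: the formula gives 8 = 8 = a_1.
Inductive step: assume the claim holds for m = p, so a_p = 4·3^(p - 1) + 4.
Then a_{p+1} = 3·a_p - 8 = 3·(4·3^(p - 1) + 4) - 8 = 4·3^p + 4 = 4·3^((p+1) - 1) + 4,
which is the claimed formula at m = p+1.
Hence, by induction on m, the claim holds for every m ≥ 1.

a_m = 4·3^(m - 1) + 4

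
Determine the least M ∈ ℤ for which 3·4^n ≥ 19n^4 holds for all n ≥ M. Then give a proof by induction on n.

M = 7

At n = 6: 12288 < 24624, so the inequality fails and M ≥ 7. We prove 3·4^n ≥ 19n^4 for all n ≥ 7.
When n = 7: 3·4^n = 49152 and 19n^4 = 45619, so 49152 ≥ 45619.
Inductive step: assume the claim holds for n = i, so 3·4^i ≥ 19i^4.
Then 3·4^(i + 1) = 4·(3·4^i) ≥ 4·(19i^4).
Also, for i ≥ 7 we have 4·(19i^4) ≥ 19(i+1)^4, since 4 ≥ (1 + 1/i)^4 for all i ≥ 7.
Combining, 3·4^(i + 1) ≥ 19(i+1)^4.
This completes the induction.
Hence the smallest such M is 7.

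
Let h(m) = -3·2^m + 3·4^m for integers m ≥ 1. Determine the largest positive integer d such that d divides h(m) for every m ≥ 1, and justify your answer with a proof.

d = 6

Computing the first values: h(1) = 6 and h(2) = 36; gcd(6, 36) = 6, so d ≤ 6.
We prove 6 | -3·2^m + 3·4^m for all m ≥ 1 by induction on m.
Base case (m = 1): h(1) = 6 = 6·(1), so 6 | h(1).
Inductive step: assume the claim holds for m = j, i.e. 6 | h(j). Then
h(j+1) − 4·h(j) = (-3·2^(j+1) + 3·4^(j+1)) − 4·(-3·2^j + 3·4^j) = (-3)·2^j·(2 − 4) = (6)·2^j. Since 6 | h(j) by the inductive hypothesis, 6 | 4·h(j); and 6 | 6 since 6 = 6·1. Therefore 6 | h(j+1).
Hence, by induction on m, the claim holds for every m ≥ 1.
Therefore the largest such d is 6.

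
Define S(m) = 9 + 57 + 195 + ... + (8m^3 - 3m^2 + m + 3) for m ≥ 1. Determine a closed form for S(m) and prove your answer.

We claim S(m) = m(2m^3 + 3m^2 + m + 3) for all m ≥ 1.
Base step (m = 1): S(1) = 9, and the closed form gives 9. They agree.
Suppose the result is true for m = j, so S(j) = j(2j^3 + 3j^2 + j + 3).
Then S(j+1) = S(j) + (8j^3 + 21j^2 + 19j + 9) = (j(2j^3 + 3j^2 + j + 3)) + (8j^3 + 21j^2 + 19j + 9).
Simplifying, S(j+1) = (j + 1)(2j^3 + 9j^2 + 13j + 9) = (j+1)(2(j+1)^3 + 3(j+1)^2 + (j+1) + 3),
which is the closed form with m = j+1.
Hence, by induction on m, the claim holds for every m ≥ 1.

S(m) = m(2m^3 + 3m^2 + m + 3)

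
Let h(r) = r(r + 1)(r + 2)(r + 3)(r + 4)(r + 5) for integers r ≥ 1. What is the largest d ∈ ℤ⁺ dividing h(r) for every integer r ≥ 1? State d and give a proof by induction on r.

Computing the first values: h(1) = 720 and h(2) = 5040; gcd(720, 5040) = 720, so d ≤ 720.
We prove 720 | r(r + 1)(r + 2)(r + 3)(r + 4)(r + 5) for all r ≥ 1 by induction on r.
For the base case r = 1: h(1) = 720 = 720·(1), so 720 | h(1).
Suppose the result is true for r = m, i.e. 720 | h(m). Then
h(m+1) − h(m) = (m+1)·(m+2)·(m+3)·(m+4)·(m+5)·(m+6) − m·(m+1)·(m+2)·(m+3)·(m+4)·(m+5) = (m+1)·(m+2)·(m+3)·(m+4)·(m+5)·[(m+6) − m] = 6·(m+1)·(m+2)·(m+3)·(m+4)·(m+5). The product of 5 consecutive integers is divisible by (5)! = 120, so h(m+1) − h(m) is divisible by 6·120 = 720. By the inductive hypothesis 720 | h(m), hence 720 | h(m+1).
By the principle of mathematical induction, the result holds for all r ≥ 1.
Therefore the largest such d is 720.

d = 720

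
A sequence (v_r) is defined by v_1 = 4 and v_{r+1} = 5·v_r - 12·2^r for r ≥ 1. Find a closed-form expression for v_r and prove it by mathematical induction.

v_r = 2^(r + 2) - 4·5^(r - 1)

Computing the first terms: v_1 = 4, v_2 = -4, v_3 = -68. This suggests v_r = 2^(r + 2) - 4·5^(r - 1).
When r = 1: the formula gives 4 = 4 = v_1.
Suppose the result is true for r = k, so v_k = 2^(k + 2) - 4·5^(k - 1).
Then v_{k+1} = 5·v_k - 12·2^k = 5·(2^(k + 2) - 4·5^(k - 1)) - 12·2^k = 2^(k + 3) - 4·5^k = 2^((k+1) + 2) - 4·5^((k+1) - 1),
which is the claimed formula at r = k+1.
By the principle of mathematical induction, the result holds for all r ≥ 1.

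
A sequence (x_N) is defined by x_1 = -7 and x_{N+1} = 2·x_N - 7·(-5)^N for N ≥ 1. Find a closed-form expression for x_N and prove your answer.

x_N = (-5)^N - 2^N

Computing the first terms: x_1 = -7, x_2 = 21, x_3 = -133. This suggests x_N = (-5)^N - 2^N.
Base case (N = 1): the formula gives -7 = -7 = x_1.
Suppose the result is true for N = r, so x_r = (-5)^r - 2^r.
Then x_{r+1} = 2·x_r - 7·(-5)^r = 2·((-5)^r - 2^r) - 7·(-5)^r = (-5)^(r + 1) - 2^(r + 1),
which is the claimed formula at N = r+1.
By the principle of mathematical induction, the result holds for all N ≥ 1.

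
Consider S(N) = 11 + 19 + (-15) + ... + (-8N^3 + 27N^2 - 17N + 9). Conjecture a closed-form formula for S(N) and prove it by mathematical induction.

S(N) = -N(2N^3 - 5N^2 - 3N - 5)

We claim S(N) = -N(2N^3 - 5N^2 - 3N - 5) for all N ≥ 1.
For the base case N = 1: S(1) = 11, and the closed form gives 11. They agree.
For the inductive step, assume it holds for an arbitrary p ≥ 1, so S(p) = p(-2p^3 + 5p^2 + 3p + 5).
Then S(p+1) = S(p) + (-8p^3 + 3p^2 + 13p + 11) = (p(-2p^3 + 5p^2 + 3p + 5)) + (-8p^3 + 3p^2 + 13p + 11).
Simplifying, S(p+1) = -(p + 1)(2p^3 + p^2 - 7p - 11) = -(p+1)(2(p+1)^3 - 5(p+1)^2 - 3(p+1) - 5),
which is the closed form with N = p+1.
By the principle of mathematical induction, the result holds for all N ≥ 1.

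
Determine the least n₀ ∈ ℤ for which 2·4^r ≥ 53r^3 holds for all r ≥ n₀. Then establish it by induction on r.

n₀ = 7

At r = 6: 8192 < 11448, so the inequality fails and n₀ ≥ 7. We prove 2·4^r ≥ 53r^3 for all r ≥ 7.
Base case (r = 7): 2·4^r = 32768 and 53r^3 = 18179, so 32768 ≥ 18179.
Inductive step: assume the claim holds for r = m, so 2·4^m ≥ 53m^3.
Then 2·4^(m + 1) = 4·(2·4^m) ≥ 4·(53m^3).
Also, for m ≥ 7 we have 4·(53m^3) ≥ 53(m+1)^3, since 4 ≥ (1 + 1/m)^3 for all m ≥ 7.
Combining, 2·4^(m + 1) ≥ 53(m+1)^3.
Hence, by induction on r, the claim holds for every r ≥ 7.
Hence the smallest such n₀ is 7.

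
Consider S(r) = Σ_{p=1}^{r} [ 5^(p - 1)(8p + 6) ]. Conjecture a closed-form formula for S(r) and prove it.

We claim S(r) = 5^r(2r + 1) - 1 for all r ≥ 1.
For the base case r = 1: S(1) = 14, and the closed form gives 14. They agree.
Suppose the result is true for r = p, so S(p) = 5^p(2p + 1) - 1.
Then S(p+1) = S(p) + (5^p(8p + 14)) = (5^p(2p + 1) - 1) + (5^p(8p + 14)).
Simplifying, S(p+1) = 10·5^p·p + 15·5^p - 1 = 5^(p+1)(2(p+1) + 1) - 1,
which is the closed form with r = p+1.
This completes the induction.

S(r) = 5^r(2r + 1) - 1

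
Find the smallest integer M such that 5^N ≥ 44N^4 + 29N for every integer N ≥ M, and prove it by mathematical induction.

At N = 7: 78125 < 105847, so the inequality fails and M ≥ 8. We prove 5^N ≥ 44N^4 + 29N for all N ≥ 8.
For the base case N = 8: 5^N = 390625 and 44N^4 + 29N = 180456, so 390625 ≥ 180456.
Inductive step: suppose the statement holds for some r ≥ 8, so 5^r ≥ 44r^4 + 29r.
Then 5^(r + 1) = 5·(5^r) ≥ 5·(44r^4 + 29r).
Also, for r ≥ 8 we have 5·(44r^4 + 29r) ≥ 44(r+1)^4 + 29(r+1), since 5·(44r^4 + 29r) − (44(r+1)^4 + 29(r+1)) = 176r^4 - 176r^3 - 264r^2 - 60r - 73, which is nonnegative for all r ≥ 8.
Combining, 5^(r + 1) ≥ 44(r+1)^4 + 29(r+1).
By induction, the statement is established for all N ≥ 8.
Hence the smallest such M is 8.

M = 8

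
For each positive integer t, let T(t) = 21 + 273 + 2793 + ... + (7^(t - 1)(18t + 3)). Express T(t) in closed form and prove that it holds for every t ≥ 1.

T(t) = 3·7^t·t

We claim T(t) = 3·7^t·t for all t ≥ 1.
Base case (t = 1): T(1) = 21, and the closed form gives 21. They agree.
For the inductive step, assume it holds for an arbitrary m ≥ 1, so T(m) = 3·7^m·m.
Then T(m+1) = T(m) + (7^m(18m + 21)) = (3·7^m·m) + (7^m(18m + 21)).
Simplifying, T(m+1) = 21·7^m(m + 1) = 3·7^(m+1)·(m+1),
which is the closed form with t = m+1.
By induction, the statement is established for all t ≥ 1.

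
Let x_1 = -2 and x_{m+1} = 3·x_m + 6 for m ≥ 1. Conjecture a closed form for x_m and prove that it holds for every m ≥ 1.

x_m = 3^(m - 1) - 3

Computing the first terms: x_1 = -2, x_2 = 0, x_3 = 6. This suggests x_m = 3^(m - 1) - 3.
When m = 1: the formula gives -2 = -2 = x_1.
For the inductive step, assume it holds for an arbitrary j ≥ 1, so x_j = 3^(j - 1) - 3.
Then x_{j+1} = 3·x_j + 6 = 3·(3^(j - 1) - 3) + 6 = 3^j - 3 = 3^((j+1) - 1) - 3,
which is the claimed formula at m = j+1.
By induction, the statement is established for all m ≥ 1.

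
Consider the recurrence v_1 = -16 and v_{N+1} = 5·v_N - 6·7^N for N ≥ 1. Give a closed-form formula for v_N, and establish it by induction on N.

v_N = 5^N - 3·7^N

Computing the first terms: v_1 = -16, v_2 = -122, v_3 = -904. This suggests v_N = 5^N - 3·7^N.
Base step (N = 1): the formula gives -16 = -16 = v_1.
For the inductive step, assume it holds for an arbitrary j ≥ 1, so v_j = 5^j - 3·7^j.
Then v_{j+1} = 5·v_j - 6·7^j = 5·(5^j - 3·7^j) - 6·7^j = 5^(j + 1) - 3·7^(j + 1),
which is the claimed formula at N = j+1.
By the principle of mathematical induction, the result holds for all N ≥ 1.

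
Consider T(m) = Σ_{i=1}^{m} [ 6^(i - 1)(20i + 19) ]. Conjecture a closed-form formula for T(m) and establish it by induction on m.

T(m) = 6^m(4m + 3) - 3

We claim T(m) = 6^m(4m + 3) - 3 for all m ≥ 1.
Base step (m = 1): T(1) = 39, and the closed form gives 39. They agree.
Inductive step: assume the claim holds for m = i, so T(i) = 6^i(4i + 3) - 3.
Then T(i+1) = T(i) + (6^i(20i + 39)) = (6^i(4i + 3) - 3) + (6^i(20i + 39)).
Simplifying, T(i+1) = 24·6^i·i + 42·6^i - 3 = 6^(i+1)(4(i+1) + 3) - 3,
which is the closed form with m = i+1.
This completes the induction.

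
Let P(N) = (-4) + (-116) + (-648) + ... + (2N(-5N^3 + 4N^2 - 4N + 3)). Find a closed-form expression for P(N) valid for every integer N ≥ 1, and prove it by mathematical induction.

P(N) = -N(N + 1)(2N^3 + N^2 + N - 2)

We claim P(N) = -N(N + 1)(2N^3 + N^2 + N - 2) for all N ≥ 1.
Base step (N = 1): P(1) = -4, and the closed form gives -4. They agree.
Suppose the result is true for N = p, so P(p) = p(-2p^4 - 3p^3 - 2p^2 + p + 2).
Then P(p+1) = P(p) + (-10p^4 - 32p^3 - 44p^2 - 26p - 4) = (p(-2p^4 - 3p^3 - 2p^2 + p + 2)) + (-10p^4 - 32p^3 - 44p^2 - 26p - 4).
Simplifying, P(p+1) = -(p + 1)(p + 2)(2p^3 + 7p^2 + 9p + 2) = -(p+1)((p+1) + 1)(2(p+1)^3 + (p+1)^2 + (p+1) - 2),
which is the closed form with N = p+1.
By the principle of mathematical induction, the result holds for all N ≥ 1.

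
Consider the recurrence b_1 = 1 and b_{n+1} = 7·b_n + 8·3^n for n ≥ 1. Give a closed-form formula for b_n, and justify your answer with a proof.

b_n = -2·3^n + 7^n

Computing the first terms: b_1 = 1, b_2 = 31, b_3 = 289. This suggests b_n = -2·3^n + 7^n.
Base step (n = 1): the formula gives 1 = 1 = b_1.
Inductive step: assume the claim holds for n = r, so b_r = -2·3^r + 7^r.
Then b_{r+1} = 7·b_r + 8·3^r = 7·(-2·3^r + 7^r) + 8·3^r = -2·3^(r + 1) + 7^(r + 1),
which is the claimed formula at n = r+1.
By induction, the statement is established for all n ≥ 1.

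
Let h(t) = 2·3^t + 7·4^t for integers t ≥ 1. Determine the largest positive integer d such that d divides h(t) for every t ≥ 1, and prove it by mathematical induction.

Computing the first values: h(1) = 34 and h(2) = 130; gcd(34, 130) = 2, so d ≤ 2.
We prove 2 | 2·3^t + 7·4^t for all t ≥ 1 by induction on t.
Base case (t = 1): h(1) = 34 = 2·(17), so 2 | h(1).
Suppose the result is true for t = r, i.e. 2 | h(r). Then
h(r+1) − 4·h(r) = (2·3^(r+1) + 7·4^(r+1)) − 4·(2·3^r + 7·4^r) = (2)·3^r·(3 − 4) = (-2)·3^r. Since 2 | h(r) by the inductive hypothesis, 2 | 4·h(r); and 2 | -2 since -2 = 2·-1. Therefore 2 | h(r+1).
By the principle of mathematical induction, the result holds for all t ≥ 1.
Therefore the largest such d is 2.

d = 2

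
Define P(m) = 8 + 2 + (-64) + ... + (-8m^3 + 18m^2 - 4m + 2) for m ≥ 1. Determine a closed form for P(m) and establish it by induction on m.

P(m) = -m(2m^3 - 2m^2 - 5m - 3)

We claim P(m) = -m(2m^3 - 2m^2 - 5m - 3) for all m ≥ 1.
When m = 1: P(1) = 8, and the closed form gives 8. They agree.
For the inductive step, assume it holds for an arbitrary p ≥ 1, so P(p) = p(-2p^3 + 2p^2 + 5p + 3).
Then P(p+1) = P(p) + (-8p^3 - 6p^2 + 8p + 8) = (p(-2p^3 + 2p^2 + 5p + 3)) + (-8p^3 - 6p^2 + 8p + 8).
Simplifying, P(p+1) = -(p + 1)(2p^3 + 4p^2 - 3p - 8) = -(p+1)(2(p+1)^3 - 2(p+1)^2 - 5(p+1) - 3),
which is the closed form with m = p+1.
Hence, by induction on m, the claim holds for every m ≥ 1.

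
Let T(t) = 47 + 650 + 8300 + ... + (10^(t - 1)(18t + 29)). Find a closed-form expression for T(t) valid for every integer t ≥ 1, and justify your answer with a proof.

T(t) = 10^t(2t + 3) - 3

We claim T(t) = 10^t(2t + 3) - 3 for all t ≥ 1.
Base case (t = 1): T(1) = 47, and the closed form gives 47. They agree.
Inductive step: assume the claim holds for t = r, so T(r) = 10^r(2r + 3) - 3.
Then T(r+1) = T(r) + (10^r(18r + 47)) = (10^r(2r + 3) - 3) + (10^r(18r + 47)).
Simplifying, T(r+1) = 20·10^r·r + 50·10^r - 3 = 10^(r+1)(2(r+1) + 3) - 3,
which is the closed form with t = r+1.
By the principle of mathematical induction, the result holds for all t ≥ 1.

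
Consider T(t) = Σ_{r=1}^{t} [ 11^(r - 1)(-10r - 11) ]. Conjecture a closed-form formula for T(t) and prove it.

T(t) = -11^t(t + 1) + 1

We claim T(t) = -11^t(t + 1) + 1 for all t ≥ 1.
Base step (t = 1): T(1) = -21, and the closed form gives -21. They agree.
Inductive step: suppose the statement holds for some r ≥ 1, so T(r) = -11^r(r + 1) + 1.
Then T(r+1) = T(r) + (11^r(-10r - 21)) = (-11^r(r + 1) + 1) + (11^r(-10r - 21)).
Simplifying, T(r+1) = -11·11^r·r - 22·11^r + 1 = -11^(r+1)((r+1) + 1) + 1,
which is the closed form with t = r+1.
By induction, the statement is established for all t ≥ 1.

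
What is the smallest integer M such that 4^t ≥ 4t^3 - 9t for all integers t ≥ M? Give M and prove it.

At t = 3: 64 < 81, so the inequality fails and M ≥ 4. We prove 4^t ≥ 4t^3 - 9t for all t ≥ 4.
When t = 4: 4^t = 256 and 4t^3 - 9t = 220, so 256 ≥ 220.
For the inductive step, assume it holds for an arbitrary k ≥ 4, so 4^k ≥ 4k^3 - 9k.
Then 4^(k + 1) = 4·(4^k) ≥ 4·(4k^3 - 9k).
Also, for k ≥ 4 we have 4·(4k^3 - 9k) ≥ 4(k+1)^3 - 9(k+1), since 4·(4k^3 - 9k) − (4(k+1)^3 - 9(k+1)) = 12k^3 - 12k^2 - 39k + 5, which is nonnegative for all k ≥ 4.
Combining, 4^(k + 1) ≥ 4(k+1)^3 - 9(k+1).
This completes the induction.
Hence the smallest such M is 4.

M = 4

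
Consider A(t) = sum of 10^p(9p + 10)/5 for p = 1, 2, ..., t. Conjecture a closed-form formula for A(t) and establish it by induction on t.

We claim A(t) = 2·10^t(t + 1) - 2 for all t ≥ 1.
Base step (t = 1): A(1) = 38, and the closed form gives 38. They agree.
Suppose the result is true for t = p, so A(p) = 2·10^p(p + 1) - 2.
Then A(p+1) = A(p) + (10^p(18p + 38)) = (2·10^p(p + 1) - 2) + (10^p(18p + 38)).
Simplifying, A(p+1) = 20·10^p·p + 40·10^p - 2 = 2·10^(p+1)((p+1) + 1) - 2,
which is the closed form with t = p+1.
By the principle of mathematical induction, the result holds for all t ≥ 1.

A(t) = 2·10^t(t + 1) - 2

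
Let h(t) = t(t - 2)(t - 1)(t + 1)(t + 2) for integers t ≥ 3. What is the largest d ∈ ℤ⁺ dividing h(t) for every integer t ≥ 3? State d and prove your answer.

Computing the first values: h(3) = 120 and h(4) = 720; gcd(120, 720) = 120, so d ≤ 120.
We prove 120 | t(t - 2)(t - 1)(t + 1)(t + 2) for all t ≥ 3 by induction on t.
When t = 3: h(3) = 120 = 120·(1), so 120 | h(3).
Inductive step: assume the claim holds for t = p, i.e. 120 | h(p). Then
h(p+1) − h(p) = (p-1)·p·(p+1)·(p+2)·(p+3) − (p-2)·(p-1)·p·(p+1)·(p+2) = (p-1)·p·(p+1)·(p+2)·[(p+3) − (p-2)] = 5·(p-1)·p·(p+1)·(p+2). The product of 4 consecutive integers is divisible by (4)! = 24, so h(p+1) − h(p) is divisible by 5·24 = 120. By the inductive hypothesis 120 | h(p), hence 120 | h(p+1).
By induction, the statement is established for all t ≥ 3.
Therefore the largest such d is 120.

d = 120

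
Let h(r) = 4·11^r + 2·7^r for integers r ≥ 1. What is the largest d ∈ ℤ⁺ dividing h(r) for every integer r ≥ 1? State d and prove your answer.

d = 2

Computing the first values: h(1) = 58 and h(2) = 582; gcd(58, 582) = 2, so d ≤ 2.
We prove 2 | 4·11^r + 2·7^r for all r ≥ 1 by induction on r.
Base case (r = 1): h(1) = 58 = 2·(29), so 2 | h(1).
Suppose the result is true for r = m, i.e. 2 | h(m). Then
h(m+1) − 11·h(m) = (4·11^(m+1) + 2·7^(m+1)) − 11·(4·11^m + 2·7^m) = (2)·7^m·(7 − 11) = (-8)·7^m. Since 2 | h(m) by the inductive hypothesis, 2 | 11·h(m); and 2 | -8 since -8 = 2·-4. Therefore 2 | h(m+1).
Hence, by induction on r, the claim holds for every r ≥ 1.
Therefore the largest such d is 2.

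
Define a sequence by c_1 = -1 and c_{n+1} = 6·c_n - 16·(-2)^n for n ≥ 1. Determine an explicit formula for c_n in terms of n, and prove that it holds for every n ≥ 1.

c_n = -(-2)^(n + 1) + 3·6^(n - 1)

Computing the first terms: c_1 = -1, c_2 = 26, c_3 = 92. This suggests c_n = -(-2)^(n + 1) + 3·6^(n - 1).
Base case (n = 1): the formula gives -1 = -1 = c_1.
Suppose the result is true for n = m, so c_m = -(-2)^(m + 1) + 3·6^(m - 1).
Then c_{m+1} = 6·c_m - 16·(-2)^m = 6·(-(-2)^(m + 1) + 3·6^(m - 1)) - 16·(-2)^m = -(-2)^(m + 2) + 3·6^m = -(-2)^((m+1) + 1) + 3·6^((m+1) - 1),
which is the claimed formula at n = m+1.
Hence, by induction on n, the claim holds for every n ≥ 1.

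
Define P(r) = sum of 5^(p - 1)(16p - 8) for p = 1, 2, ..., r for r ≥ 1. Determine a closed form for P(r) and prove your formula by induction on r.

We claim P(r) = 5^r(4r - 3) + 3 for all r ≥ 1.
For the base case r = 1: P(1) = 8, and the closed form gives 8. They agree.
Inductive step: suppose the statement holds for some p ≥ 1, so P(p) = 5^p(4p - 3) + 3.
Then P(p+1) = P(p) + (5^p(16p + 8)) = (5^p(4p - 3) + 3) + (5^p(16p + 8)).
Simplifying, P(p+1) = 20·5^p·p + 5·5^p + 3 = 5^(p+1)(4(p+1) - 3) + 3,
which is the closed form with r = p+1.
This completes the induction.

P(r) = 5^r(4r - 3) + 3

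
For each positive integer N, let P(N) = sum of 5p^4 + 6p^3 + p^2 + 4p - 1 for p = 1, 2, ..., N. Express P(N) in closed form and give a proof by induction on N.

P(N) = N(N^2 + N + 1)(N^2 + 3N + 1)

We claim P(N) = N(N^2 + N + 1)(N^2 + 3N + 1) for all N ≥ 1.
For the base case N = 1: P(1) = 15, and the closed form gives 15. They agree.
Suppose the result is true for N = p, so P(p) = p(p^4 + 4p^3 + 5p^2 + 4p + 1).
Then P(p+1) = P(p) + (5p^4 + 26p^3 + 49p^2 + 44p + 15) = (p(p^4 + 4p^3 + 5p^2 + 4p + 1)) + (5p^4 + 26p^3 + 49p^2 + 44p + 15).
Simplifying, P(p+1) = (p + 1)(p^2 + 3p + 3)(p^2 + 5p + 5) = (p+1)((p+1)^2 + (p+1) + 1)((p+1)^2 + 3(p+1) + 1),
which is the closed form with N = p+1.
Hence, by induction on N, the claim holds for every N ≥ 1.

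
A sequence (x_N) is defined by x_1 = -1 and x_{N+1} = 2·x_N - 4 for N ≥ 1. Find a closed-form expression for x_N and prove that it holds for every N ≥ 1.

Computing the first terms: x_1 = -1, x_2 = -6, x_3 = -16. This suggests x_N = -5·2^(N - 1) + 4.
Base case (N = 1): the formula gives -1 = -1 = x_1.
Suppose the result is true for N = j, so x_j = -5·2^(j - 1) + 4.
Then x_{j+1} = 2·x_j - 4 = 2·(-5·2^(j - 1) + 4) - 4 = -5·2^j + 4 = -5·2^((j+1) - 1) + 4,
which is the claimed formula at N = j+1.
By induction, the statement is established for all N ≥ 1.

x_N = -5·2^(N - 1) + 4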